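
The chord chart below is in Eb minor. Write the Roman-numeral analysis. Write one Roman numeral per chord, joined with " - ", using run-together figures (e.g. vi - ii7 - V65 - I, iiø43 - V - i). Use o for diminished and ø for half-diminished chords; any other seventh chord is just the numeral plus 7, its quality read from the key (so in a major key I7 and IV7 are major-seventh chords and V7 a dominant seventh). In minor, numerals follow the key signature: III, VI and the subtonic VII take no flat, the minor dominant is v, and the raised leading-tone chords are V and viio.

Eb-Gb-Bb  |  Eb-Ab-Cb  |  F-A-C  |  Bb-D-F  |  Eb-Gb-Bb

Eb-Gb-Bb has root Eb, degree 1 in Eb minor, so i.
Eb-Ab-Cb: minor triad on Ab = scale degree 4 → iv64.
F-A-C: chromatic; F is V of V, so V/V.
Bb-D-F: root Bb is the dominant; major triad there is V.
Eb-Gb-Bb has root Eb, degree 1 in Eb minor, so i.

i - iv64 - V/V - V - i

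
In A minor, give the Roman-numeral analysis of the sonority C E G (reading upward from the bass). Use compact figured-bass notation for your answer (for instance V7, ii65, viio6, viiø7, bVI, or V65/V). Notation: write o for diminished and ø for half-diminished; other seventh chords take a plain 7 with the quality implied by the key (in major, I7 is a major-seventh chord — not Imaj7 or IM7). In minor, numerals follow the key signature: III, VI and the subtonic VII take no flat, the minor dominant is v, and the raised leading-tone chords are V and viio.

III

The pitches C-E-G form a major triad rooted on C.
C is scale degree 3 in A minor, and a major triad on that degree is written III.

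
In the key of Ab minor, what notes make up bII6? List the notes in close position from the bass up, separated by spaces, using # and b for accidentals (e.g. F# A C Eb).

Db Fb Bbb

Scale degree 2 in Ab minor is Bb; lowering it a half step gives Bbb. bII6 is the Neapolitan sixth — a major triad on the lowered second degree, here in its customary first inversion.
So the chord is Bbb-Db-Fb, a major triad.
With the 6 figure the chord is in first inversion; from the bass Db upward in close position it reads Db-Fb-Bbb.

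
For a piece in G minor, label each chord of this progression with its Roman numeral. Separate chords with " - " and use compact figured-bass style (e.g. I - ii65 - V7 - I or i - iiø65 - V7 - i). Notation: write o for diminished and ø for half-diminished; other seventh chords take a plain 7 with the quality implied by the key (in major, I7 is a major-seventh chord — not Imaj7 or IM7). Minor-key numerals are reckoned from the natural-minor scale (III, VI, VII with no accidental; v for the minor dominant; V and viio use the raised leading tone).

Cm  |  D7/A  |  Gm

iv - V43 - i

Cm: root C is the subdominant; minor triad there is iv.
D7/A has root D, degree 5 in G minor, so V43.
Gm has root G, degree 1 in G minor, so i.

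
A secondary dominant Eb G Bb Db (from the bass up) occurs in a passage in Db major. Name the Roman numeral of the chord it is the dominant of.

The chord is a dominant seventh chord on Eb.
A dominant resolves down a perfect fifth: Eb → Ab. In Db major, Ab is scale degree 5, i.e. V.

V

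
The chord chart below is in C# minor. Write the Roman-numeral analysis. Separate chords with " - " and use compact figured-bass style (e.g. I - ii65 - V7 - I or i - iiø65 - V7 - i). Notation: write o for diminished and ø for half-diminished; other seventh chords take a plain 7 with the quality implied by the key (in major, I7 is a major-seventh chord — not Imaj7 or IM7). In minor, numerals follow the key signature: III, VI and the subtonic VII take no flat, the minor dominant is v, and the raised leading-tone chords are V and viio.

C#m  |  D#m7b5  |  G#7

i - iiø7 - V7

C#m: root C# is the tonic; minor triad there is i.
D#m7b5: half-diminished seventh chord on D# = scale degree 2 → iiø7.
G#7: dominant seventh chord on G# = scale degree 5 → V7.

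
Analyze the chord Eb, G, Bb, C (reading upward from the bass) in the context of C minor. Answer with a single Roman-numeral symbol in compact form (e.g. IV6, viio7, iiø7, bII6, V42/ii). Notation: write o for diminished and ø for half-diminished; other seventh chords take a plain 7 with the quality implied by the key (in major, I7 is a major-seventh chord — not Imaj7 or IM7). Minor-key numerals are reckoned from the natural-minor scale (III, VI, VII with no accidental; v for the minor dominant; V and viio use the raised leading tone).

i65

The pitches C-Eb-G-Bb form a minor seventh chord rooted on C.
In C minor, C is the tonic; the diatonic minor seventh chord there is i7.
With Eb in the bass the chord is in first inversion, so the figured bass is 65.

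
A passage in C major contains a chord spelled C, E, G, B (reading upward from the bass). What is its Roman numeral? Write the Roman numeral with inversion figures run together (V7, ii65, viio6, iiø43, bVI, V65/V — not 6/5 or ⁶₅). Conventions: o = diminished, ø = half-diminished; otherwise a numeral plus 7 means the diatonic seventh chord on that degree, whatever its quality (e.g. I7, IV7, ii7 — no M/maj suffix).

The pitches C-E-G-B form a major seventh chord rooted on C.
In C major, C is the tonic; the diatonic major seventh chord there is I7.

I7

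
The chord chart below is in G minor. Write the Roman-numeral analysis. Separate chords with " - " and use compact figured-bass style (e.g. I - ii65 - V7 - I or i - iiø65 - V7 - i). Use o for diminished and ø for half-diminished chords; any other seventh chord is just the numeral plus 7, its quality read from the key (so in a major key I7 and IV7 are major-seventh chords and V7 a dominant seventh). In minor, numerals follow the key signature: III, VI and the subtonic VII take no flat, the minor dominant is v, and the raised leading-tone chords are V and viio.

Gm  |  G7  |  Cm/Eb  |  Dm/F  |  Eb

Gm: minor triad on G = scale degree 1 → i.
G7: chromatic; G is V of iv, so V7/iv.
Cm/Eb has root C, degree 4 in G minor, so iv6.
Dm/F has root D, degree 5 in G minor, so v6.
Eb: major triad on Eb = scale degree 6 → VI.

i - V7/iv - iv6 - v6 - VI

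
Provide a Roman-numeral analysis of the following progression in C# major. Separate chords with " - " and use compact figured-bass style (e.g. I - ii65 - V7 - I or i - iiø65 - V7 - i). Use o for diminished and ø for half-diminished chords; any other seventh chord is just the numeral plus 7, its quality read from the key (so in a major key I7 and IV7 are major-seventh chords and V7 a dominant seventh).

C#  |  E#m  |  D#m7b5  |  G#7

I - iii - iiø7 - V7

C#: root C# is the tonic; major triad there is I.
E#m: minor triad on E# = scale degree 3 → iii.
D#m7b5: half-diminished seventh chord on D# — chromatic; iiø7 (borrowed from the parallel minor).
G#7: dominant seventh chord on G# = scale degree 5 → V7.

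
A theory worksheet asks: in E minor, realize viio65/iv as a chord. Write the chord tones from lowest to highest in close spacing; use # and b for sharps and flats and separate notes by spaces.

B D F G#

The slash marks an applied leading-tone chord: viio of iv. In E minor, iv is A, so the leading tone to it is G#, a half step below.
Building a fully diminished seventh chord on G# gives G#-B-D-F.
With the 65 figure the chord is in first inversion; from the bass B upward in close position it reads B-D-F-G#.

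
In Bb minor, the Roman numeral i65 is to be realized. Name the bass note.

Db

i in Bb minor has root Bb; the chord is Bb-Db-F-Ab.
The figure 65 means first inversion — the third is in the bass.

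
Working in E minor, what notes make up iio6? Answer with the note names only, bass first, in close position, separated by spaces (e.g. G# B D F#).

A C F#

In E minor, the supertonic is F#, and the diatonic chord built there is a diminished triad.
That chord is spelled F#-A-C.
The figured bass 6 indicates first inversion, placing the third (A) in the bass: A-C-F#.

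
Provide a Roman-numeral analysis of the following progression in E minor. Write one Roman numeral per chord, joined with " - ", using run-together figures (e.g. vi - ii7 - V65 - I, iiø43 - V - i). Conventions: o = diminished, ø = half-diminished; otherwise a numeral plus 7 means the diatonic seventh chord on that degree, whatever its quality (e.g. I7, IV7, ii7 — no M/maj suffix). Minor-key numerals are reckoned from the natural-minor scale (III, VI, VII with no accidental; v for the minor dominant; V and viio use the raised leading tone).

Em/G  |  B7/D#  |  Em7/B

Em/G: root E is the tonic; minor triad there is i6.
B7/D#: root B is the dominant; dominant seventh chord there is V65.
Em7/B: root E is the tonic; minor seventh chord there is i43.

i6 - V65 - i43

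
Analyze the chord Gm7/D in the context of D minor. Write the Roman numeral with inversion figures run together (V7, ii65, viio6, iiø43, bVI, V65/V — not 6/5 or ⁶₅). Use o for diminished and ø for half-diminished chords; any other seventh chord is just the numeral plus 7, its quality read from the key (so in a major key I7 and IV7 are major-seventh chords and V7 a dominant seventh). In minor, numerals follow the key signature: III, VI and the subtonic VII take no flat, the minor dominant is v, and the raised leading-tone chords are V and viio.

Stacked in thirds the chord is G-Bb-D-F: a minor seventh chord on G.
G is scale degree 4 in D minor, and a minor seventh chord on that degree is written iv7.
With D in the bass the chord is in second inversion, so the figured bass is 43.

iv43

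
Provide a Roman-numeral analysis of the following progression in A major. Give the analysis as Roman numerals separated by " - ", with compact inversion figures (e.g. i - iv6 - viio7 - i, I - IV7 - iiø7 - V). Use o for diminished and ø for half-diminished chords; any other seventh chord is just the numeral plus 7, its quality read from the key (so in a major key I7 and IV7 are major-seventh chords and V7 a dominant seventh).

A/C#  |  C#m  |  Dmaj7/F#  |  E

I6 - iii - IV65 - V

A/C# has root A, degree 1 in A major, so I6.
C#m: minor triad on C# = scale degree 3 → iii.
Dmaj7/F#: root D is the subdominant; major seventh chord there is IV65.
E has root E, degree 5 in A major, so V.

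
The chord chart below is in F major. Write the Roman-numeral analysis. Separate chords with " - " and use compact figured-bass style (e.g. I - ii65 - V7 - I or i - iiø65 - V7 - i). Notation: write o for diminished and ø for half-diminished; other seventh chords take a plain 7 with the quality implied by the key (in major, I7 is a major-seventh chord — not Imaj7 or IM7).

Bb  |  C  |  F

IV - V - I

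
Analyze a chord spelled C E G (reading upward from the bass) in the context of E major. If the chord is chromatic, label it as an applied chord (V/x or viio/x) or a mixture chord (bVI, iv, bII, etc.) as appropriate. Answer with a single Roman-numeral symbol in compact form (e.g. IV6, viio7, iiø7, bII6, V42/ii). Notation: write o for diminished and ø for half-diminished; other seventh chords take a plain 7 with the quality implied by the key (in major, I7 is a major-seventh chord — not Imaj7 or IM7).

The pitches C-E-G form a major triad rooted on C.
C is the lowered sixth degree of E major (diatonic 6 would be C#). This is a major triad on the lowered sixth degree, borrowed from the parallel minor.

bVI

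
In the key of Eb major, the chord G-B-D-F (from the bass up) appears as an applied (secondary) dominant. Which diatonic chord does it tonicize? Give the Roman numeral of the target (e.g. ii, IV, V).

vi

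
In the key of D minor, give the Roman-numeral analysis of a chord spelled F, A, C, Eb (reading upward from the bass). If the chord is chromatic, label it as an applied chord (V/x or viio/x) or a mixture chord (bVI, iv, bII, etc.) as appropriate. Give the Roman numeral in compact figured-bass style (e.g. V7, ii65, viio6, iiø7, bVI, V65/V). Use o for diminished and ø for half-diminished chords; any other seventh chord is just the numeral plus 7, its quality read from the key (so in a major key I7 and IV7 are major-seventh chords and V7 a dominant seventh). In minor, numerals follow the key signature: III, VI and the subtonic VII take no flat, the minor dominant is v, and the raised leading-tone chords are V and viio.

V7/VI

The pitches F-A-C-Eb form a dominant seventh chord rooted on F.
F is not a diatonic chord root with this quality in D minor, but it lies a perfect fifth above Bb (VI), so the chord functions as an applied dominant of VI.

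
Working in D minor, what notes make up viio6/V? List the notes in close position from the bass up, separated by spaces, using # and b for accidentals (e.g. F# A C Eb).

The slash marks an applied leading-tone chord: viio of V. In D minor, V is A, so the leading tone to it is G#, a half step below.
Building a diminished triad on G# gives G#-B-D.
The figured bass 6 indicates first inversion, placing the third (B) in the bass: B-D-G#.

B D G#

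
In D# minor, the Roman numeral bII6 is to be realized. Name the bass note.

G#

bII in D# minor has root E; the chord is E-G#-B.
The figure 6 means first inversion — the third is in the bass.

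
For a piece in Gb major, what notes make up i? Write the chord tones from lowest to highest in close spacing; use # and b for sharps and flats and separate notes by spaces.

Gb Bbb Db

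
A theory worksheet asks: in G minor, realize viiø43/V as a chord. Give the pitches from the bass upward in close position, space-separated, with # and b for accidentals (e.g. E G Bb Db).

The slash marks an applied leading-tone chord: viio of V. In G minor, V is D, so the leading tone to it is C#, a half step below.
Building a half-diminished seventh chord on C# gives C#-E-G-B.
The figured bass 43 indicates second inversion, placing the fifth (G) in the bass: G-B-C#-E.

G B C# E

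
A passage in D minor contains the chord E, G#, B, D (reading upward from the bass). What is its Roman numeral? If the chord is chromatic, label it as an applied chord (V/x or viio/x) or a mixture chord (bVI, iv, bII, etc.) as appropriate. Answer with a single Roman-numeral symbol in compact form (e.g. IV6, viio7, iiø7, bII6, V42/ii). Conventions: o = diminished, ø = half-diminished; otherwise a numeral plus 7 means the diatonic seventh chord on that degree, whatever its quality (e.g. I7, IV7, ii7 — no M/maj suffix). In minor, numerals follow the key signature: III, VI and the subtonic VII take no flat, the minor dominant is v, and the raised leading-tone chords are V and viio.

V7/V

The pitches E-G#-B-D form a dominant seventh chord rooted on E.
E is not a diatonic chord root with this quality in D minor, but it lies a perfect fifth above A (V), so the chord functions as an applied dominant of V.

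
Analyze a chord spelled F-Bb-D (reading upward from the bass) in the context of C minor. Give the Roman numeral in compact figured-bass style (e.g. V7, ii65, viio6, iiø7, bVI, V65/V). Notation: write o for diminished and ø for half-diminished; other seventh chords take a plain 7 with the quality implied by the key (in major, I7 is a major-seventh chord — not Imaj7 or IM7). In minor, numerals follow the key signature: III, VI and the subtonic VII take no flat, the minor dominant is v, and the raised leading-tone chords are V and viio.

VII64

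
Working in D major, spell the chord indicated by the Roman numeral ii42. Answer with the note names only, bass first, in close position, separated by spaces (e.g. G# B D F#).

D E G B

The numeral's case and figure indicate a minor seventh chord. In D major its root, scale degree 2, is E.
Stacking thirds from E gives E-G-B-D.
The figured bass 42 indicates third inversion, placing the seventh (D) in the bass: D-E-G-B.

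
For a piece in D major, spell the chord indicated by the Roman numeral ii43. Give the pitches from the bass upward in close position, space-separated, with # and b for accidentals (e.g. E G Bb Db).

B D E G

The numeral's case and figure indicate a minor seventh chord. In D major its root, scale degree 2, is E.
That chord is spelled E-G-B-D.
The figured bass 43 indicates second inversion, placing the fifth (B) in the bass: B-D-E-G.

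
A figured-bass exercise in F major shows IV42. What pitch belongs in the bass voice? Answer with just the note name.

IV in F major has root Bb; the chord is Bb-D-F-A.
The figure 42 means third inversion — the seventh is in the bass.

A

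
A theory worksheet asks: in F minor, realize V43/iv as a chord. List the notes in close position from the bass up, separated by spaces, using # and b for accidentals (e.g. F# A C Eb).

The slash means an applied dominant: we want the dominant of iv. In F minor, iv is Bb minor, and its dominant is built on F.
Building a dominant seventh chord on F gives F-A-C-Eb.
The figured bass 43 indicates second inversion, placing the fifth (C) in the bass: C-Eb-F-A.

C Eb F A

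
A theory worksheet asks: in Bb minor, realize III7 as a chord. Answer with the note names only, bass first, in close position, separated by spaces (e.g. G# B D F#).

The numeral's case and figure indicate a major seventh chord. In Bb minor its root, the mediant, is Db.
That chord is spelled Db-F-Ab-C.

Db F Ab C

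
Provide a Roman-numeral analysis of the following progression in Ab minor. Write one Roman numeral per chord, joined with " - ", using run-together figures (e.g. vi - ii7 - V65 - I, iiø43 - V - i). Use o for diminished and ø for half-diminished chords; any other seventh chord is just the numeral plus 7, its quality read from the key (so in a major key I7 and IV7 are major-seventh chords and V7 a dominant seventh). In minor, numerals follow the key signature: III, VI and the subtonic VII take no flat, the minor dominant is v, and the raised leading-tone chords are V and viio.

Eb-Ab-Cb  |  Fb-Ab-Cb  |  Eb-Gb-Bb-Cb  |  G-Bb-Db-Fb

Eb-Ab-Cb: root Ab is the tonic; minor triad there is i64.
Fb-Ab-Cb: root Fb is the submediant; major triad there is VI.
Eb-Gb-Bb-Cb: root Cb is the mediant; major seventh chord there is III65.
G-Bb-Db-Fb has root G, degree 7 in Ab minor, so viio7.

i64 - VI - III65 - viio7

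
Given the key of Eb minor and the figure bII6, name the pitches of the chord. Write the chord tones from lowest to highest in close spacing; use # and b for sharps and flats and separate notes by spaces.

Ab Cb Fb

bII6 is the Neapolitan sixth — a major triad on the lowered second degree, here in its customary first inversion. In Eb minor that root is Fb.
So the chord is Fb-Ab-Cb, a major triad.
The figured bass 6 indicates first inversion, placing the third (Ab) in the bass: Ab-Cb-Fb.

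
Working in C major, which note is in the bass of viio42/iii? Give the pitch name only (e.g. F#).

The applied chord viio42/iii is rooted on D#: D#-F#-A-C.
The figure 42 means third inversion — the seventh is in the bass.

C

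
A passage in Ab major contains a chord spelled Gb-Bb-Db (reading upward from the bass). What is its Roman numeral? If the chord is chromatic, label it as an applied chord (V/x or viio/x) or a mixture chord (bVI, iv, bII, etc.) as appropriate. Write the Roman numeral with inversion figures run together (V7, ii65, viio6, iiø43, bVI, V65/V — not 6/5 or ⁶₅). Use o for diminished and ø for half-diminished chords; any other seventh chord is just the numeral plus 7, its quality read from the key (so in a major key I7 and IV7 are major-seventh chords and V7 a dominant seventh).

bVII

The pitches Gb-Bb-Db form a major triad rooted on Gb.
Gb is the lowered seventh degree of Ab major (diatonic 7 would be G). This is a major triad on the lowered seventh degree (the subtonic), borrowed from the parallel minor.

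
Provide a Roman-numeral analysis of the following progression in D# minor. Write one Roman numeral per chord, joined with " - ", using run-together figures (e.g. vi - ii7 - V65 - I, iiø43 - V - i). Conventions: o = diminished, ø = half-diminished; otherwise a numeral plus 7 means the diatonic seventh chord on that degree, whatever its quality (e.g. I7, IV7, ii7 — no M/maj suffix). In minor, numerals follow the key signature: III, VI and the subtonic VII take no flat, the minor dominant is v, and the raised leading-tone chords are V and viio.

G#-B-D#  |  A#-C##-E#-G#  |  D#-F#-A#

iv - V7 - i

G#-B-D# has root G#, degree 4 in D# minor, so iv.
A#-C##-E#-G#: root A# is the dominant; dominant seventh chord there is V7.
D#-F#-A#: minor triad on D# = scale degree 1 → i.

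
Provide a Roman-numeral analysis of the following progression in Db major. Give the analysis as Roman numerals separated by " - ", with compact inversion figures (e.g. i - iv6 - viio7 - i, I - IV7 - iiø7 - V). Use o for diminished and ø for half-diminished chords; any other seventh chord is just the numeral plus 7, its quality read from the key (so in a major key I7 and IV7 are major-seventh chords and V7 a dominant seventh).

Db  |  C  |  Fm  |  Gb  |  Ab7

I - V/iii - iii - IV - V7

Db: root Db is the tonic; major triad there is I.
C: chromatic; C is V of iii, so V/iii.
Fm: minor triad on F = scale degree 3 → iii.
Gb: root Gb is the subdominant; major triad there is IV.
Ab7: dominant seventh chord on Ab = scale degree 5 → V7.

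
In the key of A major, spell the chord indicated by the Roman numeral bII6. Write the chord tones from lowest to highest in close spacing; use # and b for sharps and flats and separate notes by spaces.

D F Bb

bII6 is the Neapolitan sixth — a major triad on the lowered second degree, here in its customary first inversion. In A major that root is Bb.
So the chord is Bb-D-F, a major triad.
The figured bass 6 indicates first inversion, placing the third (D) in the bass: D-F-Bb.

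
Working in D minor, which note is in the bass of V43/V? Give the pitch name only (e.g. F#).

B

The applied chord V43/V is rooted on E: E-G#-B-D.
The figure 43 means second inversion — the fifth is in the bass.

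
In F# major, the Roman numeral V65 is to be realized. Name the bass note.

E#

V in F# major has root C#; the chord is C#-E#-G#-B.
The figure 65 means first inversion — the third is in the bass.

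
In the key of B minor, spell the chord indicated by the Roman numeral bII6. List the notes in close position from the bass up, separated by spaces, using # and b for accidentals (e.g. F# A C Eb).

E G C

Scale degree 2 in B minor is C#; lowering it a half step gives C. bII6 is the Neapolitan sixth — a major triad on the lowered second degree, here in its customary first inversion.
So the chord is C-E-G, a major triad.
With the 6 figure the chord is in first inversion; from the bass E upward in close position it reads E-G-C.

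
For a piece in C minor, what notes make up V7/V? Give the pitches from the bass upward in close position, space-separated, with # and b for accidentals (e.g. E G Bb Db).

The slash means an applied dominant: we want the dominant of V. In C minor, V is G major, and its dominant is built on D.
Building a dominant seventh chord on D gives D-F#-A-C.

D F# A C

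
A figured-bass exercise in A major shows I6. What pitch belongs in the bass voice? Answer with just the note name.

I in A major has root A; the chord is A-C#-E.
The figure 6 means first inversion — the third is in the bass.

C#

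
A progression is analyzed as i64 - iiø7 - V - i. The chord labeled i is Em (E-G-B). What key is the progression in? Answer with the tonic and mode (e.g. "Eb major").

The chord Em is a minor triad rooted on E; its label is i.
If E is scale degree 1 and the mode makes that degree carry a minor triad, the tonic is E and the mode is minor.

E minor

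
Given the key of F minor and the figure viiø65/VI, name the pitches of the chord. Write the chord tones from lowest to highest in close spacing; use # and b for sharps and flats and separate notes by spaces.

Eb Gb Bb C

viiø65/VI is a secondary leading-tone chord. The target VI is Db in F minor; the applied chord is rooted a semitone below, on C.
Building a half-diminished seventh chord on C gives C-Eb-Gb-Bb.
The figured bass 65 indicates first inversion, placing the third (Eb) in the bass: Eb-Gb-Bb-C.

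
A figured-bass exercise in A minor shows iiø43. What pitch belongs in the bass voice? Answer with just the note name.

F

iiø in A minor has root B; the chord is B-D-F-A.
The figure 43 means second inversion — the fifth is in the bass.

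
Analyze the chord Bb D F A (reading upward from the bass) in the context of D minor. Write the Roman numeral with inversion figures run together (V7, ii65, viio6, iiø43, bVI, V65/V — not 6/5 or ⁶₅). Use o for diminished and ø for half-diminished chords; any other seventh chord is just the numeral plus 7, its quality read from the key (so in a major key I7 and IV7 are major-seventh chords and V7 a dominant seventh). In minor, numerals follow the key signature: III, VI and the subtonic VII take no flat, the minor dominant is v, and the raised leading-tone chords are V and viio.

VI7

Stacked in thirds the chord is Bb-D-F-A: a major seventh chord on Bb.
In D minor, Bb is the submediant; the diatonic major seventh chord there is VI7.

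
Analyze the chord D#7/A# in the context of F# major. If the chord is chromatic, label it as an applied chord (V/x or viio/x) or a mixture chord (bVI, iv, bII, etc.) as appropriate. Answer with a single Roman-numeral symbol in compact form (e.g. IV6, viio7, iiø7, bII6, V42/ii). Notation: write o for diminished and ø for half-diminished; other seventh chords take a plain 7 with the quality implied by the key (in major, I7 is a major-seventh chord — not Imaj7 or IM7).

Stacked in thirds the chord is D#-F##-A#-C#: a dominant seventh chord on D#.
D# is not a diatonic chord root with this quality in F# major, but it lies a perfect fifth above G# (ii), so the chord functions as an applied dominant of ii.
With A# in the bass the chord is in second inversion, so the figured bass is 43.

V43/ii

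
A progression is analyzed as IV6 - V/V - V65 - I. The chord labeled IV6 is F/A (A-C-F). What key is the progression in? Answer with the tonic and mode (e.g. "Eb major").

IV6 is given as A-C-F — a major triad with root F.
Counting down 3 scale steps from F places the tonic on C; a major triad on degree 4 is diatonic only in major.

C major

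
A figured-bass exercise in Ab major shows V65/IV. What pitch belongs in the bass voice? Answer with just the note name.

C

The applied chord V65/IV is rooted on Ab: Ab-C-Eb-Gb.
The figure 65 means first inversion — the third is in the bass.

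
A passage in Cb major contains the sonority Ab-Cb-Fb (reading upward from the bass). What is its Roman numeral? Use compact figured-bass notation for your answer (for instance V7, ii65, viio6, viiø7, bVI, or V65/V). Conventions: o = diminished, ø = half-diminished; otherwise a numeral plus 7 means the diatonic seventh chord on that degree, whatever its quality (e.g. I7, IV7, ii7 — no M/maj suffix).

IV6

Stacked in thirds the chord is Fb-Ab-Cb: a major triad on Fb.
Fb is scale degree 4 in Cb major, and a major triad on that degree is written IV.
With Ab in the bass the chord is in first inversion, so the figured bass is 6.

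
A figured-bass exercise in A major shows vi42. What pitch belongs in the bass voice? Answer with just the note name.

E

vi in A major has root F#; the chord is F#-A-C#-E.
The figure 42 means third inversion — the seventh is in the bass.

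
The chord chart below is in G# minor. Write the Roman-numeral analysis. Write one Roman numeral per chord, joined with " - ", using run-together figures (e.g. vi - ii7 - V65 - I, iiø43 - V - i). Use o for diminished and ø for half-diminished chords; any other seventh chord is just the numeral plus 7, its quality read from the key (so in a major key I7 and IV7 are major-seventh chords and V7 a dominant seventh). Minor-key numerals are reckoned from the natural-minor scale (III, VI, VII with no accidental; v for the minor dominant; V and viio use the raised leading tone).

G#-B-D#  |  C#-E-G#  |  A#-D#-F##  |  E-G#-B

G#-B-D# has root G#, degree 1 in G# minor, so i.
C#-E-G#: root C# is the subdominant; minor triad there is iv.
A#-D#-F##: root D# is the dominant; major triad there is V64.
E-G#-B: major triad on E = scale degree 6 → VI.

i - iv - V64 - VI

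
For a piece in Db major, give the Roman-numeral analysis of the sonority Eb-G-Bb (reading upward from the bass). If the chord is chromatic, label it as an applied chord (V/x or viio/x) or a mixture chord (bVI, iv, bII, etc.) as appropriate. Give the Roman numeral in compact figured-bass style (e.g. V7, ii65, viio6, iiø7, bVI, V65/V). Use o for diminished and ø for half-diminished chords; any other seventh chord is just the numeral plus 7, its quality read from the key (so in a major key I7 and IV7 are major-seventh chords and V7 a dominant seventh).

The pitches Eb-G-Bb form a major triad rooted on Eb.
Eb is not a diatonic chord root with this quality in Db major, but it lies a perfect fifth above Ab (V), so the chord functions as an applied dominant of V.

V/V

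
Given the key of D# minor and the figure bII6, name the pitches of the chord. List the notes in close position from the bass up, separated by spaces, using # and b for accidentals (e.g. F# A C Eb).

bII6 is the Neapolitan sixth — a major triad on the lowered second degree, here in its customary first inversion. In D# minor that root is E.
So the chord is E-G#-B, a major triad.
With the 6 figure the chord is in first inversion; from the bass G# upward in close position it reads G#-B-E.

G# B E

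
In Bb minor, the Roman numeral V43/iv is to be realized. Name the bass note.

The applied chord V43/iv is rooted on Bb: Bb-D-F-Ab.
The figure 43 means second inversion — the fifth is in the bass.

F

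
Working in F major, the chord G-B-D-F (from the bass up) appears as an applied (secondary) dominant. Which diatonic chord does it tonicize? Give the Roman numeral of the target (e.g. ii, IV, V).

V

The chord is a dominant seventh chord on G.
A dominant resolves down a perfect fifth: G → C. In F major, C is scale degree 5, i.e. V.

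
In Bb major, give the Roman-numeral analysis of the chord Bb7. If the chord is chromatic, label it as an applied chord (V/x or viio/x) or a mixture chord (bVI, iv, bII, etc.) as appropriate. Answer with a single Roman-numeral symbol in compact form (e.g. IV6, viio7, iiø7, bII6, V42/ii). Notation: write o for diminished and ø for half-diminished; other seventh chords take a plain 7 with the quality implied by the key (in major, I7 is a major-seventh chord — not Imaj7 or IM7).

V7/IV

Stacked in thirds the chord is Bb-D-F-Ab: a dominant seventh chord on Bb.
Bb is not a diatonic chord root with this quality in Bb major, but it lies a perfect fifth above Eb (IV), so the chord functions as an applied dominant of IV.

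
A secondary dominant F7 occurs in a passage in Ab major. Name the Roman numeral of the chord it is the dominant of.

ii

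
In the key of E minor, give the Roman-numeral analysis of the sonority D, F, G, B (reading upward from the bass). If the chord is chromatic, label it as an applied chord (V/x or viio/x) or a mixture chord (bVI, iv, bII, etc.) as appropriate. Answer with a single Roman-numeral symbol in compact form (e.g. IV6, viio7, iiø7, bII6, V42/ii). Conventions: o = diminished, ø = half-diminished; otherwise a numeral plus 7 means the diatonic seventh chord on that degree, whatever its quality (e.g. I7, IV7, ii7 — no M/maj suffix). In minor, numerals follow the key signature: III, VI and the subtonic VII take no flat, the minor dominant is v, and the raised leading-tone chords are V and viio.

The pitches G-B-D-F form a dominant seventh chord rooted on G.
G is not a diatonic chord root with this quality in E minor, but it lies a perfect fifth above C (VI), so the chord functions as an applied dominant of VI.
With D in the bass the chord is in second inversion, so the figured bass is 43.

V43/VI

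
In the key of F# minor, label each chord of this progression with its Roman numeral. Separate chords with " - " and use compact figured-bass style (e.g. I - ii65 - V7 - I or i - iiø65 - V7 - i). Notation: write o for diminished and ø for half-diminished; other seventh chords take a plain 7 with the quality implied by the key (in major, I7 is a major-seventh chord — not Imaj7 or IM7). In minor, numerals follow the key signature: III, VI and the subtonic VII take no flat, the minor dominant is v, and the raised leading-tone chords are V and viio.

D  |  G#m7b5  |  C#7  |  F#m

VI - iiø7 - V7 - i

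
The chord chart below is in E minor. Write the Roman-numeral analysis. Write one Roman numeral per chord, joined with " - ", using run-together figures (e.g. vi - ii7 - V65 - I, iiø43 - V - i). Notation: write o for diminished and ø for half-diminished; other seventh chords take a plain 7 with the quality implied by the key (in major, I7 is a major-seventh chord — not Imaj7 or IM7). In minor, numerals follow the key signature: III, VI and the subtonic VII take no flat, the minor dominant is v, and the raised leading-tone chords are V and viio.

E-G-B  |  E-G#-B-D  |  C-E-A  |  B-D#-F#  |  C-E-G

i - V7/iv - iv6 - V - VI

E-G-B: root E is the tonic; minor triad there is i.
E-G#-B-D: a dominant seventh chord on E, the applied dominant of iv → V7/iv.
C-E-A: root A is the subdominant; minor triad there is iv6.
B-D#-F#: major triad on B = scale degree 5 → V.
C-E-G has root C, degree 6 in E minor, so VI.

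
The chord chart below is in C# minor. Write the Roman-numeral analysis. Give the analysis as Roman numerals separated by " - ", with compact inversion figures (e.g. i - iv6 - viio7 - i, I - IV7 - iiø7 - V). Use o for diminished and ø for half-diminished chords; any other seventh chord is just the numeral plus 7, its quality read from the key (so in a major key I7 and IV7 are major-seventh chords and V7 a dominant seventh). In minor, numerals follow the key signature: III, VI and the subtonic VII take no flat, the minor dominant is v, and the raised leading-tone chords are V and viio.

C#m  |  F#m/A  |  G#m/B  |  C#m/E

C#m: root C# is the tonic; minor triad there is i.
F#m/A: root F# is the subdominant; minor triad there is iv6.
G#m/B: root G# is the dominant; minor triad there is v6.
C#m/E: root C# is the tonic; minor triad there is i6.

i - iv6 - v6 - i6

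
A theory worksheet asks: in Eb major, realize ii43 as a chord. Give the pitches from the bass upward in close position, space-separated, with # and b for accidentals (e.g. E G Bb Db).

C Eb F Ab

The numeral's case and figure indicate a minor seventh chord. In Eb major its root, scale degree 2, is F.
That chord is spelled F-Ab-C-Eb.
The figured bass 43 indicates second inversion, placing the fifth (C) in the bass: C-Eb-F-Ab.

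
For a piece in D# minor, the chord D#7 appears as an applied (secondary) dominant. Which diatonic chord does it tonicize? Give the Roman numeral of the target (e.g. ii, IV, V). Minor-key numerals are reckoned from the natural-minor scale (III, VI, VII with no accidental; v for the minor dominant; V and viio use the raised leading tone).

iv

The chord is a dominant seventh chord on D#.
A dominant resolves down a perfect fifth: D# → G#. In D# minor, G# is scale degree 4, i.e. iv.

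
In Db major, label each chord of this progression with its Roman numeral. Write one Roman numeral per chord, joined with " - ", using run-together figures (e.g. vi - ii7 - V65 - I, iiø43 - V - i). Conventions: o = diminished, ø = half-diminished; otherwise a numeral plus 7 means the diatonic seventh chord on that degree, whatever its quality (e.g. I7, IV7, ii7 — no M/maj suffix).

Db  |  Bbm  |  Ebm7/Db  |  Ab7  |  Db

I - vi - ii42 - V7 - I

Db: major triad on Db = scale degree 1 → I.
Bbm has root Bb, degree 6 in Db major, so vi.
Ebm7/Db: minor seventh chord on Eb = scale degree 2 → ii42.
Ab7: root Ab is the dominant; dominant seventh chord there is V7.
Db: root Db is the tonic; major triad there is I.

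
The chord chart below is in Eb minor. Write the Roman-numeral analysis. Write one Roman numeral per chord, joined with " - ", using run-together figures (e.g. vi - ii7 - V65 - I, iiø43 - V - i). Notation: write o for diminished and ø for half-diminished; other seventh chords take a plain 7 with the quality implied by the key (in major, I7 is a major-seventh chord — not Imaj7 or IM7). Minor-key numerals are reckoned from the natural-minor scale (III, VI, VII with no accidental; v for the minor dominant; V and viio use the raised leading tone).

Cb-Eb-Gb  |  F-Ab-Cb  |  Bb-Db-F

VI - iio - v

Cb-Eb-Gb has root Cb, degree 6 in Eb minor, so VI.
F-Ab-Cb: diminished triad on F = scale degree 2 → iio.
Bb-Db-F: root Bb is the dominant; minor triad there is v.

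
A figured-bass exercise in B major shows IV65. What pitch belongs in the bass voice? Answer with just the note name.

IV in B major has root E; the chord is E-G#-B-D#.
The figure 65 means first inversion — the third is in the bass.

G#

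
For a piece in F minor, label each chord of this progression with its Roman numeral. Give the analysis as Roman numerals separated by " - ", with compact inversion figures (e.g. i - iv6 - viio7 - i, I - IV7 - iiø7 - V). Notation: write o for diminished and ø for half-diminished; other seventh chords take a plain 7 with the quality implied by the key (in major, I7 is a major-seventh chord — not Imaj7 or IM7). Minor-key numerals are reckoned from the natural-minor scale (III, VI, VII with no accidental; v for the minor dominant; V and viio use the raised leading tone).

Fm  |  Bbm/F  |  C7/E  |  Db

Fm: minor triad on F = scale degree 1 → i.
Bbm/F: root Bb is the subdominant; minor triad there is iv64.
C7/E: dominant seventh chord on C = scale degree 5 → V65.
Db has root Db, degree 6 in F minor, so VI.

i - iv64 - V65 - VI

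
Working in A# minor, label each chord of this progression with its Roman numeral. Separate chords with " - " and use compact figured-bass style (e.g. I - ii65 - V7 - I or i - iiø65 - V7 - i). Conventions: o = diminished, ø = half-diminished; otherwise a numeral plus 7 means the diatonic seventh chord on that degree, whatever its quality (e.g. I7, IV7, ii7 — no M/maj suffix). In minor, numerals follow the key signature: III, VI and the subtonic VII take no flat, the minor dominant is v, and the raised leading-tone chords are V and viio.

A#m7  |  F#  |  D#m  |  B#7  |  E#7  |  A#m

i7 - VI - iv - V7/V - V7 - i

A#m7 has root A#, degree 1 in A# minor, so i7.
F# has root F#, degree 6 in A# minor, so VI.
D#m has root D#, degree 4 in A# minor, so iv.
B#7 is the secondary dominant of V (dominant seventh chord on B#): V7/V.
E#7: dominant seventh chord on E# = scale degree 5 → V7.
A#m: root A# is the tonic; minor triad there is i.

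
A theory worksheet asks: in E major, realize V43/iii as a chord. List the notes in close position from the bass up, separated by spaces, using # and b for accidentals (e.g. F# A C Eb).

A# C# D# F##

The slash means an applied dominant: we want the dominant of iii. In E major, iii is G# minor, and its dominant is built on D#.
Building a dominant seventh chord on D# gives D#-F##-A#-C#.
With the 43 figure the chord is in second inversion; from the bass A# upward in close position it reads A#-C#-D#-F##.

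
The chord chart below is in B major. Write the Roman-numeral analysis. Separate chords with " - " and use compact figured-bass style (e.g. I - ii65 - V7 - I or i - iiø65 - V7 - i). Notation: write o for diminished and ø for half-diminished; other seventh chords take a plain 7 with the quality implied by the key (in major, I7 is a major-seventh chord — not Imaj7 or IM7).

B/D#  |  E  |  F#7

I6 - IV - V7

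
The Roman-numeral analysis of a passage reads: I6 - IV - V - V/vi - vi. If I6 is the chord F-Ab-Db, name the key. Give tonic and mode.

Db major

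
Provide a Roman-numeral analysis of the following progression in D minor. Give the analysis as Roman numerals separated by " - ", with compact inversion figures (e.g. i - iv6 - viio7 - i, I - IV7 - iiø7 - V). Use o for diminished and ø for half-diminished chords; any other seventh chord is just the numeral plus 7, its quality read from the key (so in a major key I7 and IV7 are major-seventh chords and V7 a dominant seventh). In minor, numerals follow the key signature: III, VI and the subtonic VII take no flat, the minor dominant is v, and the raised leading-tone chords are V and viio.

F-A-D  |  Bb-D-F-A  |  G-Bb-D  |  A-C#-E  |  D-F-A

F-A-D: root D is the tonic; minor triad there is i6.
Bb-D-F-A: major seventh chord on Bb = scale degree 6 → VI7.
G-Bb-D has root G, degree 4 in D minor, so iv.
A-C#-E: major triad on A = scale degree 5 → V.
D-F-A: minor triad on D = scale degree 1 → i.

i6 - VI7 - iv - V - i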